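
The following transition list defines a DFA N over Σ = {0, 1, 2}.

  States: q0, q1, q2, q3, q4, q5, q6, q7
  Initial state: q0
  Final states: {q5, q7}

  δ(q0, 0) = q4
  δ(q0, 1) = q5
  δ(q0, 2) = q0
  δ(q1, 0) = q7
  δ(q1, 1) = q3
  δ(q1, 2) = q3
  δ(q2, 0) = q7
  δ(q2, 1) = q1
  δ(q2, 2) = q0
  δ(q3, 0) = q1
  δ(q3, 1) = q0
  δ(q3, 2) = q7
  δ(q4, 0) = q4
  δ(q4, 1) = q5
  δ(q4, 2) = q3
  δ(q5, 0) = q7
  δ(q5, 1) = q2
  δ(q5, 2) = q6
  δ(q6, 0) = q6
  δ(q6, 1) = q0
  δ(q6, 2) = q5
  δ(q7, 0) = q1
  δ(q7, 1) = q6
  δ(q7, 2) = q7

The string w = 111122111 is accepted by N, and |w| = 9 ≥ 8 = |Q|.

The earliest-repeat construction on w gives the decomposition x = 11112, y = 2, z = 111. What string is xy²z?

xy^2z = 11112·2·2·111 = 1111222111.
Reading y = 2 takes N from q7 back to q7, so after x·y·y the machine is still in q7, and z then leads to the accepting state q5. Hence 1111222111 ∈ L(N).

1111222111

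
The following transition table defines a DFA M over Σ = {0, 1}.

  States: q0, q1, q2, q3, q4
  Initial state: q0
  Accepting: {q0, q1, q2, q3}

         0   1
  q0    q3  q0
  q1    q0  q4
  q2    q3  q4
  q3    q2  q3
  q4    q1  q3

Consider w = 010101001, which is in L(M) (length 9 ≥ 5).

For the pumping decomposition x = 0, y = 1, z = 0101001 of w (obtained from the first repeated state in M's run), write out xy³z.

xy^3z = 0·1·1·1·0101001 = 01110101001.
Reading y = 1 takes M from q3 back to q3, so after x·y·y·y the machine is still in q3, and z then leads to the accepting state q0. Hence 01110101001 ∈ L(M).

01110101001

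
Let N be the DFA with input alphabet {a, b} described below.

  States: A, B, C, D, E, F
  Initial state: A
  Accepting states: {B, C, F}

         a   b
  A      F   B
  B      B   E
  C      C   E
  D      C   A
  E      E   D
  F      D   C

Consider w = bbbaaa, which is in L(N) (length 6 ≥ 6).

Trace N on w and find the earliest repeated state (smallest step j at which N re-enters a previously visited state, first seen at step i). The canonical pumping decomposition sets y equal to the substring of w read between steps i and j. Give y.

a

State sequence: A -b-> B -b-> E -b-> D -a-> C -a-> C -a-> C
First repeat at step 5: C was already visited.

So i = 4, j = 5, giving x = w[0:4] = bbba, y = w[4:5] = a, z = w[5:6] = a.
Check: |xy| = 5 ≤ 6 and |y| = 1 ≥ 1. Reading y takes N from C back to C, so every xyⁱz is accepted.
With |Q| = 6, pigeonhole forces a state repeat no later than step 6; the substring read between the first and second visits to that state can be pumped.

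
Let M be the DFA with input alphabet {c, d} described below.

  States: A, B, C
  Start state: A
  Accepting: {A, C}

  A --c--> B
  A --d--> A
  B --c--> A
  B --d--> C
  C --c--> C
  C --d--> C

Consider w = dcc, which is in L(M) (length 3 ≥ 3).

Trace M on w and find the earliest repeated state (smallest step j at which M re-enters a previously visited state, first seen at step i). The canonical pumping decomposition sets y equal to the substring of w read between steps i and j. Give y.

Run of M on w = d c c:
  step 0: A  (start)
  step 1: A  (read d: A→A)   ← first repeat (A seen earlier)
  step 2: B  (read c: A→B)
  step 3: A  (read c: B→A)

So i = 0, j = 1, giving x = w[0:0] = ε, y = w[0:1] = d, z = w[1:3] = cc.
Check: |xy| = 1 ≤ 3 and |y| = 1 ≥ 1. Reading y takes M from A back to A, so every xyⁱz is accepted.
Since M has 3 states, any run of length ≥ 3 visits 3+1 states, so by pigeonhole some state repeats within the first 3 steps — that repeat gives the pumpable loop.

d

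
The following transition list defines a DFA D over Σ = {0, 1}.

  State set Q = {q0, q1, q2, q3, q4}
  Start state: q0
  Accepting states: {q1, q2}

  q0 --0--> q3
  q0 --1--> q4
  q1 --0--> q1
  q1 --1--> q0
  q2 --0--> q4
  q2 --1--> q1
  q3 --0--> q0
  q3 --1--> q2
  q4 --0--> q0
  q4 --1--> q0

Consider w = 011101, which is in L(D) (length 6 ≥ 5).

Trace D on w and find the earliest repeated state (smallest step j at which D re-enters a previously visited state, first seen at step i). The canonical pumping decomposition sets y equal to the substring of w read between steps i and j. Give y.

State sequence: q0 -0-> q3 -1-> q2 -1-> q1 -1-> q0 -0-> q3 -1-> q2
First repeat at step 4: q0 was already visited.

So i = 0, j = 4, giving x = w[0:0] = ε, y = w[0:4] = 0111, z = w[4:6] = 01.
Check: |xy| = 4 ≤ 5 and |y| = 4 ≥ 1. Reading y takes D from q0 back to q0, so every xyⁱz is accepted.

0111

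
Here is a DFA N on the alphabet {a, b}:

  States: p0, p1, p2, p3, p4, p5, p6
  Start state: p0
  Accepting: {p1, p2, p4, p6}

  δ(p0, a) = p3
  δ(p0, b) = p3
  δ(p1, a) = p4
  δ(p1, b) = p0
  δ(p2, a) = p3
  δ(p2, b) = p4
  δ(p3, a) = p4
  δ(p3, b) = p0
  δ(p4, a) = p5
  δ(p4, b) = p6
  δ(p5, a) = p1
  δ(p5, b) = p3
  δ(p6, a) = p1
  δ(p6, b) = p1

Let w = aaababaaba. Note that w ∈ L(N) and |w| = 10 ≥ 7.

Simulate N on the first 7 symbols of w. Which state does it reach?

State sequence: p0 -a-> p3 -a-> p4 -a-> p5 -b-> p3 -a-> p4 -b-> p6 -a-> p1

After reading 7 characters, N is in state p1.
(This kind of state-tracing is the core of the pumping-lemma construction: with 7 states, pigeonhole forces a repeat within the first 7 steps.)

p1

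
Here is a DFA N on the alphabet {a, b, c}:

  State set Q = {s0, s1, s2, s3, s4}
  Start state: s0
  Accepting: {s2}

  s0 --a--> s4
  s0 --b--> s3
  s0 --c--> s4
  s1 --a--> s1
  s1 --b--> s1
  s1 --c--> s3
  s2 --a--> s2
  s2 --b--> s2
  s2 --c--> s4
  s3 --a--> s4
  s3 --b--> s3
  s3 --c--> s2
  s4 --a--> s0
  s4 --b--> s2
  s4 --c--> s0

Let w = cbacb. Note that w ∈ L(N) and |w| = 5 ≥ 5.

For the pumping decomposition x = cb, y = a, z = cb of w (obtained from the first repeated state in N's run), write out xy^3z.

xy^3z = cb·a·a·a·cb = cbaaacb.
Reading y = a takes N from s2 back to s2, so after x·y·y·y the machine is still in s2, and z then leads to the accepting state s2. Hence cbaaacb ∈ L(N).

cbaaacb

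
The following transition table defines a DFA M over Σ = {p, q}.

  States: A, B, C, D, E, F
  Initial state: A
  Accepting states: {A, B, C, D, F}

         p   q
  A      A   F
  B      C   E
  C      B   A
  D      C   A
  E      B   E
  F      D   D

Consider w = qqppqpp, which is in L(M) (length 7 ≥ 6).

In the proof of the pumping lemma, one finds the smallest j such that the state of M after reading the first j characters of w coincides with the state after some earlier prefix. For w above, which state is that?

State sequence: A -q-> F -q-> D -p-> C -p-> B -q-> E -p-> B -p-> C
First repeat at step 6: B was already visited.

The earliest repeat is at step j = 6: M is in B, which it already visited at step i = 4.

B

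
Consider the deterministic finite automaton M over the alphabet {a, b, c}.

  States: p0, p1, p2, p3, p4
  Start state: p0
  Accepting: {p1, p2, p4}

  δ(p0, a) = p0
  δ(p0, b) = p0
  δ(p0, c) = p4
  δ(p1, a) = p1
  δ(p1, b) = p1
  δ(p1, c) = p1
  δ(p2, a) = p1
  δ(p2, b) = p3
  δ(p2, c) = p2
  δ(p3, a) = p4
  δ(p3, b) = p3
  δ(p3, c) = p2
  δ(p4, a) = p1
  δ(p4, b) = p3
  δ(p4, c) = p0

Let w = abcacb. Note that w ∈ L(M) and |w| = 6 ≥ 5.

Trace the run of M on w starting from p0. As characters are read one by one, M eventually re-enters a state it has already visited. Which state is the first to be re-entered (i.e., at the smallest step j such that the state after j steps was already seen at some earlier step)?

p0

State sequence: p0 -a-> p0 -b-> p0 -c-> p4 -a-> p1 -c-> p1 -b-> p1
First repeat at step 1: p0 was already visited.

The earliest repeat is at step j = 1: M is in p0, which it already visited at step i = 0.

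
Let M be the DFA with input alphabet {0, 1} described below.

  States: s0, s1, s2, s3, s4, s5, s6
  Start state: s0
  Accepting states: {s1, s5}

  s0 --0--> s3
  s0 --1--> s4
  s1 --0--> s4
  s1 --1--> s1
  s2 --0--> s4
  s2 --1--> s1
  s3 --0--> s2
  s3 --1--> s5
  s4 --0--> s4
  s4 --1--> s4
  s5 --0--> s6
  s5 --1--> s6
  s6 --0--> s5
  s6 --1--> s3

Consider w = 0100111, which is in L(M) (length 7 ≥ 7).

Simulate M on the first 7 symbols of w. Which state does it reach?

s5

State sequence: s0 -0-> s3 -1-> s5 -0-> s6 -0-> s5 -1-> s6 -1-> s3 -1-> s5

After reading 7 characters, M is in state s5.
(This kind of state-tracing is the core of the pumping-lemma construction: with 7 states, pigeonhole forces a repeat within the first 7 steps.)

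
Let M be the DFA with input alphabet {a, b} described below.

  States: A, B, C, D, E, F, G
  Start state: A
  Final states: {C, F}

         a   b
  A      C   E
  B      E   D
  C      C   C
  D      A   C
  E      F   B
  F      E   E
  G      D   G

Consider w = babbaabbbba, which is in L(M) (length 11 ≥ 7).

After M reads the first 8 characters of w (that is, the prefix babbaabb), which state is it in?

B

Run of M on the first 8 characters of w = b a b b a a b b:
  step 0: A  (start)
  step 1: E  (read b: A→E)
  step 2: F  (read a: E→F)
  step 3: E  (read b: F→E)
  step 4: B  (read b: E→B)
  step 5: E  (read a: B→E)
  step 6: F  (read a: E→F)
  step 7: E  (read b: F→E)
  step 8: B  (read b: E→B)

After reading 8 characters, M is in state B.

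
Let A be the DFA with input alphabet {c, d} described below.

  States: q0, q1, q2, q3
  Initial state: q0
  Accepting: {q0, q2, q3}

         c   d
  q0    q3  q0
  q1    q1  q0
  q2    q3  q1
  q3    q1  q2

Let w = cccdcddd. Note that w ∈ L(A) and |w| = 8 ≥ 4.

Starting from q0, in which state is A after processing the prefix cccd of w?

State sequence: q0 -c-> q3 -c-> q1 -c-> q1 -d-> q0

After reading 4 characters, A is in state q0.

q0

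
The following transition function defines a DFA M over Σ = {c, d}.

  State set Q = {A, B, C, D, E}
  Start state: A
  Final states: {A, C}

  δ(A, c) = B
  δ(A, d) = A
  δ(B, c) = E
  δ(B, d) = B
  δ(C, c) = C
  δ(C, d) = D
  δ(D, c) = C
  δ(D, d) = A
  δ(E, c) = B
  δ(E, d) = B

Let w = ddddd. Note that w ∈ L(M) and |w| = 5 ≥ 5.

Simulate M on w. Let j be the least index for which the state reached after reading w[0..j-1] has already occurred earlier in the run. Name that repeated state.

A

State sequence: A -d-> A -d-> A -d-> A -d-> A -d-> A
First repeat at step 1: A was already visited.

The earliest repeat is at step j = 1: M is in A, which it already visited at step i = 0.
With |Q| = 5, pigeonhole forces a state repeat no later than step 5; the substring read between the first and second visits to that state can be pumped.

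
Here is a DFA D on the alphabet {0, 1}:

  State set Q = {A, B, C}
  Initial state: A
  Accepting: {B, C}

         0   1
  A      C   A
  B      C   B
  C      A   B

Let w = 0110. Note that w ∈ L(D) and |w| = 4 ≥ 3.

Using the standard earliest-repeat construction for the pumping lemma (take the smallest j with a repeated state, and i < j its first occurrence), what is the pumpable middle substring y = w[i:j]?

Run of D on w = 0 1 1 0:
  step 0: A  (start)
  step 1: C  (read 0: A→C)
  step 2: B  (read 1: C→B)
  step 3: B  (read 1: B→B)   ← first repeat (B seen earlier)
  step 4: C  (read 0: B→C)

So i = 2, j = 3, giving x = w[0:2] = 01, y = w[2:3] = 1, z = w[3:4] = 0.
Check: |xy| = 3 ≤ 3 and |y| = 1 ≥ 1. Reading y takes D from B back to B, so every xyⁱz is accepted.

1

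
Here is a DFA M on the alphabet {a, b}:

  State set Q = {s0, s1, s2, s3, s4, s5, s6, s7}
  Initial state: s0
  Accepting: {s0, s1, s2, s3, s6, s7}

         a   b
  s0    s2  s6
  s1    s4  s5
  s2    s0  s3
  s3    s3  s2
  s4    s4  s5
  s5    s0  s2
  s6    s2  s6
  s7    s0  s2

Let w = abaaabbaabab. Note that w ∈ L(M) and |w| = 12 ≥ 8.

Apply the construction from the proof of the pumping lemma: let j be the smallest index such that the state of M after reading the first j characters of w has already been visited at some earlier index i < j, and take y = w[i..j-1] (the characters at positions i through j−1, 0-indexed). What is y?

a

State sequence: s0 -a-> s2 -b-> s3 -a-> s3 -a-> s3 -a-> s3 -b-> s2 -b-> s3 -a-> s3 -a-> s3 -b-> s2 -a-> s0 -b-> s6
First repeat at step 3: s3 was already visited.

So i = 2, j = 3, giving x = w[0:2] = ab, y = w[2:3] = a, z = w[3:12] = aabbaabab.
Check: |xy| = 3 ≤ 8 and |y| = 1 ≥ 1. Reading y takes M from s3 back to s3, so every xyⁱz is accepted.
Pumping length from the standard proof: p = 8 (the number of states). The repeated state found above gives |xy| = j ≤ 8 and |y| = j − i ≥ 1.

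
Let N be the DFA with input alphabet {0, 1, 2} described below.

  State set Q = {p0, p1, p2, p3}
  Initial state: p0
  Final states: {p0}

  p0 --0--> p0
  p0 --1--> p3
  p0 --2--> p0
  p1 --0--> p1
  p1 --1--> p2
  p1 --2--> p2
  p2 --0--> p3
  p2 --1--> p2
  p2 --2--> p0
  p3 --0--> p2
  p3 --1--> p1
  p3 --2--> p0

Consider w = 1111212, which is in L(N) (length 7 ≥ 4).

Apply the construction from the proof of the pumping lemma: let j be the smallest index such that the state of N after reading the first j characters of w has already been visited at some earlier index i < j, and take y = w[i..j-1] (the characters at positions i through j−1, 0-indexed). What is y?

Run of N on w = 1 1 1 1 2 1 2:
  step 0: p0  (start)
  step 1: p3  (read 1: p0→p3)
  step 2: p1  (read 1: p3→p1)
  step 3: p2  (read 1: p1→p2)
  step 4: p2  (read 1: p2→p2)   ← first repeat (p2 seen earlier)
  step 5: p0  (read 2: p2→p0)
  step 6: p3  (read 1: p0→p3)
  step 7: p0  (read 2: p3→p0)

So i = 3, j = 4, giving x = w[0:3] = 111, y = w[3:4] = 1, z = w[4:7] = 212.
Check: |xy| = 4 ≤ 4 and |y| = 1 ≥ 1. Reading y takes N from p2 back to p2, so every xyⁱz is accepted.
Since N has 4 states, any run of length ≥ 4 visits 4+1 states, so by pigeonhole some state repeats within the first 4 steps — that repeat gives the pumpable loop.

1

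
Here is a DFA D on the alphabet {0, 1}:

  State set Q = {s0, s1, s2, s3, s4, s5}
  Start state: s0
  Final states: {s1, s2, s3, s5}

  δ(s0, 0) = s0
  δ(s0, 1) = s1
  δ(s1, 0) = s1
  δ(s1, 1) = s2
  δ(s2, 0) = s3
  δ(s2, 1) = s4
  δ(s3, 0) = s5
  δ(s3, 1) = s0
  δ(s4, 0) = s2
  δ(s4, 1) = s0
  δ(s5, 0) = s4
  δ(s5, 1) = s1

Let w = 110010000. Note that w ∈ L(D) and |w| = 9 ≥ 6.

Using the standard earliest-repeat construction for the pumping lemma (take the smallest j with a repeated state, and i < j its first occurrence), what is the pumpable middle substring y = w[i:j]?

1001

Run of D on w = 1 1 0 0 1 0 0 0 0:
  step 0: s0  (start)
  step 1: s1  (read 1: s0→s1)
  step 2: s2  (read 1: s1→s2)
  step 3: s3  (read 0: s2→s3)
  step 4: s5  (read 0: s3→s5)
  step 5: s1  (read 1: s5→s1)   ← first repeat (s1 seen earlier)
  step 6: s1  (read 0: s1→s1)
  step 7: s1  (read 0: s1→s1)
  step 8: s1  (read 0: s1→s1)
  step 9: s1  (read 0: s1→s1)

So i = 1, j = 5, giving x = w[0:1] = 1, y = w[1:5] = 1001, z = w[5:9] = 0000.
Check: |xy| = 5 ≤ 6 and |y| = 4 ≥ 1. Reading y takes D from s1 back to s1, so every xyⁱz is accepted.
With |Q| = 6, pigeonhole forces a state repeat no later than step 6; the substring read between the first and second visits to that state can be pumped.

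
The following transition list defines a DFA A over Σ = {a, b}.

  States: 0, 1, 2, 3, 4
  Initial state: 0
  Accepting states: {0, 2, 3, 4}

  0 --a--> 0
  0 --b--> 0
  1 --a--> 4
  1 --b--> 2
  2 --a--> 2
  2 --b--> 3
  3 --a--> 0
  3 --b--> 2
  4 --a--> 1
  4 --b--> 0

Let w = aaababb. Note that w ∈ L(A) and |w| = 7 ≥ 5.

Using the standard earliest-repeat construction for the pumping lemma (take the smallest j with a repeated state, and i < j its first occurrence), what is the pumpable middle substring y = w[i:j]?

Run of A on w = a a a b a b b:
  step 0: 0  (start)
  step 1: 0  (read a: 0→0)   ← first repeat (0 seen earlier)
  step 2: 0  (read a: 0→0)
  step 3: 0  (read a: 0→0)
  step 4: 0  (read b: 0→0)
  step 5: 0  (read a: 0→0)
  step 6: 0  (read b: 0→0)
  step 7: 0  (read b: 0→0)

So i = 0, j = 1, giving x = w[0:0] = ε, y = w[0:1] = a, z = w[1:7] = aababb.
Check: |xy| = 1 ≤ 5 and |y| = 1 ≥ 1. Reading y takes A from 0 back to 0, so every xyⁱz is accepted.
With |Q| = 5, pigeonhole forces a state repeat no later than step 5; the substring read between the first and second visits to that state can be pumped.

a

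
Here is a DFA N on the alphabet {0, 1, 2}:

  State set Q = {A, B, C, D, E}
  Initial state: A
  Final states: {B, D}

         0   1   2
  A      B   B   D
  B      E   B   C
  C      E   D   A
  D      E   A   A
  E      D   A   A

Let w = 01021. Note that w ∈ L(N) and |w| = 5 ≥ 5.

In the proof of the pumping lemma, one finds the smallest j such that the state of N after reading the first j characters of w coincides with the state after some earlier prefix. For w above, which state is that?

Run of N on w = 0 1 0 2 1:
  step 0: A  (start)
  step 1: B  (read 0: A→B)
  step 2: B  (read 1: B→B)   ← first repeat (B seen earlier)
  step 3: E  (read 0: B→E)
  step 4: A  (read 2: E→A)
  step 5: B  (read 1: A→B)

The earliest repeat is at step j = 2: N is in B, which it already visited at step i = 1.

B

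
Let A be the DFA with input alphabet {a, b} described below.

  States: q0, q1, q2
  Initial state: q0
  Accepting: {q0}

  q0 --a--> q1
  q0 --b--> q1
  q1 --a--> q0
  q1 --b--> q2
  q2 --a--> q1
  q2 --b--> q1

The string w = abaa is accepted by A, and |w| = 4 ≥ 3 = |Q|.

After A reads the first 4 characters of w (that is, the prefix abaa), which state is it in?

Run of A on the first 4 characters of w = a b a a:
  step 0: q0  (start)
  step 1: q1  (read a: q0→q1)
  step 2: q2  (read b: q1→q2)
  step 3: q1  (read a: q2→q1)
  step 4: q0  (read a: q1→q0)

After reading 4 characters, A is in state q0.

q0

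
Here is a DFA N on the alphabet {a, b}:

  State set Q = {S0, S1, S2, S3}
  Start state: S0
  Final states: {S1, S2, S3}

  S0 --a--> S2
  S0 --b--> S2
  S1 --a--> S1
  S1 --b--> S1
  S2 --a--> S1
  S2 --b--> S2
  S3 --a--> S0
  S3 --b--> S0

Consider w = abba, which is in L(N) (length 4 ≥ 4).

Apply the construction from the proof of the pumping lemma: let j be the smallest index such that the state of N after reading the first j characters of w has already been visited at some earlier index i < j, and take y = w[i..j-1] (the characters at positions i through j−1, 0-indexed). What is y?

b

State sequence: S0 -a-> S2 -b-> S2 -b-> S2 -a-> S1
First repeat at step 2: S2 was already visited.

So i = 1, j = 2, giving x = w[0:1] = a, y = w[1:2] = b, z = w[2:4] = ba.
Check: |xy| = 2 ≤ 4 and |y| = 1 ≥ 1. Reading y takes N from S2 back to S2, so every xyⁱz is accepted.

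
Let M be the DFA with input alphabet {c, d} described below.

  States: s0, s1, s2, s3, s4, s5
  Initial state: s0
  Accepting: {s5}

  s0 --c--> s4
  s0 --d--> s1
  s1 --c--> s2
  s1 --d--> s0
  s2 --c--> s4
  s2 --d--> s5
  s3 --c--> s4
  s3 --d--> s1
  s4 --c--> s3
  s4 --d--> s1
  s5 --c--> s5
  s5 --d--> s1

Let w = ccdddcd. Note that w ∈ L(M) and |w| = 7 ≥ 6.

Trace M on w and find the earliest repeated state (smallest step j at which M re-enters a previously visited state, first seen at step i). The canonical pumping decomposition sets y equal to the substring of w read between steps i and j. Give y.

Run of M on w = c c d d d c d:
  step 0: s0  (start)
  step 1: s4  (read c: s0→s4)
  step 2: s3  (read c: s4→s3)
  step 3: s1  (read d: s3→s1)
  step 4: s0  (read d: s1→s0)   ← first repeat (s0 seen earlier)
  step 5: s1  (read d: s0→s1)
  step 6: s2  (read c: s1→s2)
  step 7: s5  (read d: s2→s5)

So i = 0, j = 4, giving x = w[0:0] = ε, y = w[0:4] = ccdd, z = w[4:7] = dcd.
Check: |xy| = 4 ≤ 6 and |y| = 4 ≥ 1. Reading y takes M from s0 back to s0, so every xyⁱz is accepted.
With |Q| = 6, pigeonhole forces a state repeat no later than step 6; the substring read between the first and second visits to that state can be pumped.

ccdd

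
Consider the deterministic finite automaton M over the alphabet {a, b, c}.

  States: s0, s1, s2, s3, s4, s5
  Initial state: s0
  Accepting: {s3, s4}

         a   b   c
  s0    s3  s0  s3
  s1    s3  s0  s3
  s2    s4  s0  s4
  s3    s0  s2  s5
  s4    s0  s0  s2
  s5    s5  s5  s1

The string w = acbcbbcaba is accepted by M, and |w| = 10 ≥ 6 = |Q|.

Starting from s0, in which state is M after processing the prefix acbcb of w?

Run of M on the first 5 characters of w = a c b c b:
  step 0: s0  (start)
  step 1: s3  (read a: s0→s3)
  step 2: s5  (read c: s3→s5)
  step 3: s5  (read b: s5→s5)
  step 4: s1  (read c: s5→s1)
  step 5: s0  (read b: s1→s0)

After reading 5 characters, M is in state s0.

s0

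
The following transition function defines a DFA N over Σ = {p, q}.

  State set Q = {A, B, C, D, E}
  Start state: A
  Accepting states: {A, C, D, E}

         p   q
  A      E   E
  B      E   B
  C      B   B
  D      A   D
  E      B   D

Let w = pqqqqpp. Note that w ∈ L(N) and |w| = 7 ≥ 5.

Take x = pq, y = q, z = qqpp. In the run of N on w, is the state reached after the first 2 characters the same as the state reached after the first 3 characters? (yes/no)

State sequence: A -p-> E -q-> D -q-> D

After x (step 2): D. After xy (step 3): D.
They match, so y = q drives N around a cycle from D back to itself; pumping y any number of times keeps N in D before reading z, and xyⁱz ∈ L(N) for every i ≥ 0.

yes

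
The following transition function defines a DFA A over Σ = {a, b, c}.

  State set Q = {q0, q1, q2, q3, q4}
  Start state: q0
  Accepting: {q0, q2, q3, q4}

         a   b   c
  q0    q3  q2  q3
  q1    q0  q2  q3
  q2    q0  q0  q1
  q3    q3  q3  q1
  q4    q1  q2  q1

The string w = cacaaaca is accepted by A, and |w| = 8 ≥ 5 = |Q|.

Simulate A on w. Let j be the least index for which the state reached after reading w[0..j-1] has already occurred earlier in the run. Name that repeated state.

State sequence: q0 -c-> q3 -a-> q3 -c-> q1 -a-> q0 -a-> q3 -a-> q3 -c-> q1 -a-> q0
First repeat at step 2: q3 was already visited.

The earliest repeat is at step j = 2: A is in q3, which it already visited at step i = 1.
Pumping length from the standard proof: p = 5 (the number of states). The repeated state found above gives |xy| = j ≤ 5 and |y| = j − i ≥ 1.

q3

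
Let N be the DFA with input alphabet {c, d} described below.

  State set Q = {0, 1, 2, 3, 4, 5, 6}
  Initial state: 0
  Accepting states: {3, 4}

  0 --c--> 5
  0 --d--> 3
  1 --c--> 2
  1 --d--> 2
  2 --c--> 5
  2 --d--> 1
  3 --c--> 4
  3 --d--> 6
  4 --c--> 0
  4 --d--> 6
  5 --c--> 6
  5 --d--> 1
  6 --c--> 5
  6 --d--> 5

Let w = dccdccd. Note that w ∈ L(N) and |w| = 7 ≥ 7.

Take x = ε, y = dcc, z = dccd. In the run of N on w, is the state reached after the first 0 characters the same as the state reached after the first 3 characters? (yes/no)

yes

State sequence: 0 -d-> 3 -c-> 4 -c-> 0

After x (step 0): 0. After xy (step 3): 0.
They match, so y = dcc drives N around a cycle from 0 back to itself; pumping y any number of times keeps N in 0 before reading z, and xyⁱz ∈ L(N) for every i ≥ 0.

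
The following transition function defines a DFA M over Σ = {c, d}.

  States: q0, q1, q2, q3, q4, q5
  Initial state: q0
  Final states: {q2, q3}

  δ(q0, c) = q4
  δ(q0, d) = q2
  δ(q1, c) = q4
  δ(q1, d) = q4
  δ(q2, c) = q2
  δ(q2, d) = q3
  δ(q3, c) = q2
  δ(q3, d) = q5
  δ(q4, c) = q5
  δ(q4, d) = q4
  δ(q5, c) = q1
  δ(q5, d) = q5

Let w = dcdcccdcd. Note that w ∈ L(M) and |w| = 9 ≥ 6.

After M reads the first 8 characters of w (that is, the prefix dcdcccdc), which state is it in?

q2

State sequence: q0 -d-> q2 -c-> q2 -d-> q3 -c-> q2 -c-> q2 -c-> q2 -d-> q3 -c-> q2

After reading 8 characters, M is in state q2.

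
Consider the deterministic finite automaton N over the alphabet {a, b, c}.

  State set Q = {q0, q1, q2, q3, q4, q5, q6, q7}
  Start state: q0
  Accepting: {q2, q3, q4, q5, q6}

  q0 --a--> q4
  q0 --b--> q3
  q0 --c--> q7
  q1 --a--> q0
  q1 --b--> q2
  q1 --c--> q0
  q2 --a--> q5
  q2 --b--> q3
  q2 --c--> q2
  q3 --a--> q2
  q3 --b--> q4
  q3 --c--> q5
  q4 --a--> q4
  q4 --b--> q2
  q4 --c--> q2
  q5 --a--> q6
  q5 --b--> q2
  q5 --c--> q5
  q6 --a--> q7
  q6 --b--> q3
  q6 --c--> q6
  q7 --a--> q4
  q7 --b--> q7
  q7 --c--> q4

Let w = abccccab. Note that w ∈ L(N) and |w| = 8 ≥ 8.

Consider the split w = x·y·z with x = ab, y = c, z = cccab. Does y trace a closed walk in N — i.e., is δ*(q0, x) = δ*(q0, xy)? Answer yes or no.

yes

Run of N on the first 3 characters of w = a b c:
  step 0: q0  (start)
  step 1: q4  (read a: q0→q4)
  step 2: q2  (read b: q4→q2)
  step 3: q2  (read c: q2→q2)

After x (step 2): q2. After xy (step 3): q2.
They match, so y = c drives N around a cycle from q2 back to itself; pumping y any number of times keeps N in q2 before reading z, and xyⁱz ∈ L(N) for every i ≥ 0.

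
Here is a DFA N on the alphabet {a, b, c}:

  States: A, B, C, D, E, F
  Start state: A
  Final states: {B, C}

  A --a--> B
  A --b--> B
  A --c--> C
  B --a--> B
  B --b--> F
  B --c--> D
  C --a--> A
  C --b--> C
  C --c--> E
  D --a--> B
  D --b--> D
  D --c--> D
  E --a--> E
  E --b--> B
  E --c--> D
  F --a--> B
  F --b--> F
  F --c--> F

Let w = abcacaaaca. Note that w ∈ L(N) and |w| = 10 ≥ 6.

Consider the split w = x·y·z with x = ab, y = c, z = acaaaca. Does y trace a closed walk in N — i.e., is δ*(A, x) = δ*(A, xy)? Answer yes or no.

State sequence: A -a-> B -b-> F -c-> F

After x (step 2): F. After xy (step 3): F.
They match, so y = c drives N around a cycle from F back to itself; pumping y any number of times keeps N in F before reading z, and xyⁱz ∈ L(N) for every i ≥ 0.

yes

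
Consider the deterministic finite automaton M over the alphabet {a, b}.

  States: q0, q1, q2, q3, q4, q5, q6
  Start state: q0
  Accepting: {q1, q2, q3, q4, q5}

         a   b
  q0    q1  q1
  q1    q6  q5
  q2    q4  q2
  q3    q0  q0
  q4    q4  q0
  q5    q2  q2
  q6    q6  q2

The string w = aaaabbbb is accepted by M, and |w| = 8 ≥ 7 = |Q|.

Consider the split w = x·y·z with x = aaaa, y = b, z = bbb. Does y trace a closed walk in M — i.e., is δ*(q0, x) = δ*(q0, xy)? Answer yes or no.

no

Run of M on the first 5 characters of w = a a a a b:
  step 0: q0  (start)
  step 1: q1  (read a: q0→q1)
  step 2: q6  (read a: q1→q6)
  step 3: q6  (read a: q6→q6)
  step 4: q6  (read a: q6→q6)
  step 5: q2  (read b: q6→q2)

After x (step 4): q6. After xy (step 5): q2.
They differ (q6 ≠ q2), so y is not a cycle from the state after x; this split is not the one the pumping-lemma construction produces, and pumping y need not keep the string in L(M).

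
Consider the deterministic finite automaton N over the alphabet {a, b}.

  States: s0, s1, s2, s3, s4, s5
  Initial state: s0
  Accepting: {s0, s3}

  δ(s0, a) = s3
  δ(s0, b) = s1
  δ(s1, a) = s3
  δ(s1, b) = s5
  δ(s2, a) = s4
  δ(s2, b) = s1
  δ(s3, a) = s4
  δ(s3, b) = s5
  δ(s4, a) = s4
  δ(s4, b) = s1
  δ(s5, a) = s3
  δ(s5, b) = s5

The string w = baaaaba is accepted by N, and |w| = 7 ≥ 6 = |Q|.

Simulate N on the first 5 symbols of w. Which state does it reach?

s4

Run of N on the first 5 characters of w = b a a a a:
  step 0: s0  (start)
  step 1: s1  (read b: s0→s1)
  step 2: s3  (read a: s1→s3)
  step 3: s4  (read a: s3→s4)
  step 4: s4  (read a: s4→s4)
  step 5: s4  (read a: s4→s4)

After reading 5 characters, N is in state s4.
(This kind of state-tracing is the core of the pumping-lemma construction: with 6 states, pigeonhole forces a repeat within the first 6 steps.)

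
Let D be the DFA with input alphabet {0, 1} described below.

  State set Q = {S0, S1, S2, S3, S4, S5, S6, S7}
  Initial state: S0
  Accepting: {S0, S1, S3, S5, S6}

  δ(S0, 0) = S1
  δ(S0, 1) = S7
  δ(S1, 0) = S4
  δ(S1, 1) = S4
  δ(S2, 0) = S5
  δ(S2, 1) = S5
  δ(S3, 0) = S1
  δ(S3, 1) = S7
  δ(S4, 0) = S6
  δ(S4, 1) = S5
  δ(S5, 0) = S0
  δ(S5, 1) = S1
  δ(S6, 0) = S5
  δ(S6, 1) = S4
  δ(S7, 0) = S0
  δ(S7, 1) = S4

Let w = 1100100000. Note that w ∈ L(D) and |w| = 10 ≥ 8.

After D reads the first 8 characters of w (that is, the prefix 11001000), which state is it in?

S5

Run of D on the first 8 characters of w = 1 1 0 0 1 0 0 0:
  step 0: S0  (start)
  step 1: S7  (read 1: S0→S7)
  step 2: S4  (read 1: S7→S4)
  step 3: S6  (read 0: S4→S6)
  step 4: S5  (read 0: S6→S5)
  step 5: S1  (read 1: S5→S1)
  step 6: S4  (read 0: S1→S4)
  step 7: S6  (read 0: S4→S6)
  step 8: S5  (read 0: S6→S5)

After reading 8 characters, D is in state S5.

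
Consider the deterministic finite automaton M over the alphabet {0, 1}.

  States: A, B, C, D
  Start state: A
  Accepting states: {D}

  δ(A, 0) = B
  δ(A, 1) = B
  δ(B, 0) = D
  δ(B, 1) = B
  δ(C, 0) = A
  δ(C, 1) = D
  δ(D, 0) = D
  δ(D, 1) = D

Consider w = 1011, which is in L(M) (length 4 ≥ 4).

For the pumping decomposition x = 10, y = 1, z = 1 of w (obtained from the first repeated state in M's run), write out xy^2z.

10111

xy^2z = 10·1·1·1 = 10111.
Reading y = 1 takes M from D back to D, so after x·y·y the machine is still in D, and z then leads to the accepting state D. Hence 10111 ∈ L(M).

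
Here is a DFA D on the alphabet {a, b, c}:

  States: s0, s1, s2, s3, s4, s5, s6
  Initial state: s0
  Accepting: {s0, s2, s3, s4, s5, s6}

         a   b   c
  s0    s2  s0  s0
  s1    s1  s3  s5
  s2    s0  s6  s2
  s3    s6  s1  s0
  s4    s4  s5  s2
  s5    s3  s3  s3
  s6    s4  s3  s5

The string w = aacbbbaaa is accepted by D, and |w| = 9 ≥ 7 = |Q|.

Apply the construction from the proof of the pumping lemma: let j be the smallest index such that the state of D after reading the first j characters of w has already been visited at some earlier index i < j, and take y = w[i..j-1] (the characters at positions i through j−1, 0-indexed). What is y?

aa

Run of D on w = a a c b b b a a a:
  step 0: s0  (start)
  step 1: s2  (read a: s0→s2)
  step 2: s0  (read a: s2→s0)   ← first repeat (s0 seen earlier)
  step 3: s0  (read c: s0→s0)
  step 4: s0  (read b: s0→s0)
  step 5: s0  (read b: s0→s0)
  step 6: s0  (read b: s0→s0)
  step 7: s2  (read a: s0→s2)
  step 8: s0  (read a: s2→s0)
  step 9: s2  (read a: s0→s2)

So i = 0, j = 2, giving x = w[0:0] = ε, y = w[0:2] = aa, z = w[2:9] = cbbbaaa.
Check: |xy| = 2 ≤ 7 and |y| = 2 ≥ 1. Reading y takes D from s0 back to s0, so every xyⁱz is accepted.
Since D has 7 states, any run of length ≥ 7 visits 7+1 states, so by pigeonhole some state repeats within the first 7 steps — that repeat gives the pumpable loop.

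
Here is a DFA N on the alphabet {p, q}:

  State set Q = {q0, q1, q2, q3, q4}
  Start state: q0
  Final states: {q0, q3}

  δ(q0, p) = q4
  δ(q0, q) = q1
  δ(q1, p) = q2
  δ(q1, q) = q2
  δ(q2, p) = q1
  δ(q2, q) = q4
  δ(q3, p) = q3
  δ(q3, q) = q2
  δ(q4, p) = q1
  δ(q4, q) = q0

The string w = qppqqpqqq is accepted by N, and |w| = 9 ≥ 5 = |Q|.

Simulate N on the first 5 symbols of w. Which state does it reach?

q4

Run of N on the first 5 characters of w = q p p q q:
  step 0: q0  (start)
  step 1: q1  (read q: q0→q1)
  step 2: q2  (read p: q1→q2)
  step 3: q1  (read p: q2→q1)
  step 4: q2  (read q: q1→q2)
  step 5: q4  (read q: q2→q4)

After reading 5 characters, N is in state q4.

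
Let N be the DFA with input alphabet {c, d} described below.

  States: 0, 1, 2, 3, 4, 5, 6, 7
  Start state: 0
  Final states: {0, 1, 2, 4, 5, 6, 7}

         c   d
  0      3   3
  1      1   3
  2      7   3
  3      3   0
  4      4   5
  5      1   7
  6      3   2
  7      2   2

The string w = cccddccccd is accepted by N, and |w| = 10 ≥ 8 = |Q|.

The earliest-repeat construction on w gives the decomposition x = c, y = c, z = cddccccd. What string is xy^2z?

xy^2z = c·c·c·cddccccd = ccccddccccd.
Reading y = c takes N from 3 back to 3, so after x·y·y the machine is still in 3, and z then leads to the accepting state 0. Hence ccccddccccd ∈ L(N).

ccccddccccd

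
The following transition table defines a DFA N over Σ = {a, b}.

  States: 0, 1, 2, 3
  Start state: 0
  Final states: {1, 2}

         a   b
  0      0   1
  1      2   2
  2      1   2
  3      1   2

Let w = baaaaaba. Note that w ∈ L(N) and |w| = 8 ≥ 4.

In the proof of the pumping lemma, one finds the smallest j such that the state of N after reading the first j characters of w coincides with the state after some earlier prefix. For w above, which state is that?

State sequence: 0 -b-> 1 -a-> 2 -a-> 1 -a-> 2 -a-> 1 -a-> 2 -b-> 2 -a-> 1
First repeat at step 3: 1 was already visited.

The earliest repeat is at step j = 3: N is in 1, which it already visited at step i = 1.
With |Q| = 4, pigeonhole forces a state repeat no later than step 4; the substring read between the first and second visits to that state can be pumped.

1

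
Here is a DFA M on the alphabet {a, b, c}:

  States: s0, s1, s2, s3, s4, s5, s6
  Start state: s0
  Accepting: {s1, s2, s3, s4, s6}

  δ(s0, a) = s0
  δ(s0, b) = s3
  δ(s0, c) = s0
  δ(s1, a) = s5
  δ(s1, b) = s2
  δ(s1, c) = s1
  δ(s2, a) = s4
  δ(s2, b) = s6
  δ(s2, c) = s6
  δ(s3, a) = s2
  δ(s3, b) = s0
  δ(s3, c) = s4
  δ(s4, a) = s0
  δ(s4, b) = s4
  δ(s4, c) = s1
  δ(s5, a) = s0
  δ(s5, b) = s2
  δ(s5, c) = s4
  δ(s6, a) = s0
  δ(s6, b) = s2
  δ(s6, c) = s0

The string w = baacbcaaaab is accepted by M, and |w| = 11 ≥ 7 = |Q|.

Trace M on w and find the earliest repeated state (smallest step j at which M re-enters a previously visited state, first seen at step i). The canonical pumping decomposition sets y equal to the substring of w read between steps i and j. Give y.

State sequence: s0 -b-> s3 -a-> s2 -a-> s4 -c-> s1 -b-> s2 -c-> s6 -a-> s0 -a-> s0 -a-> s0 -a-> s0 -b-> s3
First repeat at step 5: s2 was already visited.

So i = 2, j = 5, giving x = w[0:2] = ba, y = w[2:5] = acb, z = w[5:11] = caaaab.
Check: |xy| = 5 ≤ 7 and |y| = 3 ≥ 1. Reading y takes M from s2 back to s2, so every xyⁱz is accepted.
Since M has 7 states, any run of length ≥ 7 visits 7+1 states, so by pigeonhole some state repeats within the first 7 steps — that repeat gives the pumpable loop.

acb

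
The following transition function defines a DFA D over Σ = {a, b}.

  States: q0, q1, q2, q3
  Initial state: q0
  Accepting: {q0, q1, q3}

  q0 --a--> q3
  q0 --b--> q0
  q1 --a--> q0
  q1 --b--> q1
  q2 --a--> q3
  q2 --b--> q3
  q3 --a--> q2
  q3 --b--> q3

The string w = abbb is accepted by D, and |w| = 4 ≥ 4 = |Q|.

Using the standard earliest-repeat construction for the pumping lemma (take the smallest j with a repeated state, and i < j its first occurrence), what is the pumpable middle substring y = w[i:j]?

State sequence: q0 -a-> q3 -b-> q3 -b-> q3 -b-> q3
First repeat at step 2: q3 was already visited.

So i = 1, j = 2, giving x = w[0:1] = a, y = w[1:2] = b, z = w[2:4] = bb.
Check: |xy| = 2 ≤ 4 and |y| = 1 ≥ 1. Reading y takes D from q3 back to q3, so every xyⁱz is accepted.
Pumping length from the standard proof: p = 4 (the number of states). The repeated state found above gives |xy| = j ≤ 4 and |y| = j − i ≥ 1.

b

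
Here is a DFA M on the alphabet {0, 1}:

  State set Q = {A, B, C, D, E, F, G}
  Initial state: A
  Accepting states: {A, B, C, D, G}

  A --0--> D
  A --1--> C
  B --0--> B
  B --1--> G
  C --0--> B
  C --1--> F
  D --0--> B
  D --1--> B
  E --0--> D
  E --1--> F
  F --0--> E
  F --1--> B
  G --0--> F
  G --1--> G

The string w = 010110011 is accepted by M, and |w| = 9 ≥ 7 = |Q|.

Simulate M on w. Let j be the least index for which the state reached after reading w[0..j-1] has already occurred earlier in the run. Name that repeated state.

Run of M on w = 0 1 0 1 1 0 0 1 1:
  step 0: A  (start)
  step 1: D  (read 0: A→D)
  step 2: B  (read 1: D→B)
  step 3: B  (read 0: B→B)   ← first repeat (B seen earlier)
  step 4: G  (read 1: B→G)
  step 5: G  (read 1: G→G)
  step 6: F  (read 0: G→F)
  step 7: E  (read 0: F→E)
  step 8: F  (read 1: E→F)
  step 9: B  (read 1: F→B)

The earliest repeat is at step j = 3: M is in B, which it already visited at step i = 2.
With |Q| = 7, pigeonhole forces a state repeat no later than step 7; the substring read between the first and second visits to that state can be pumped.

B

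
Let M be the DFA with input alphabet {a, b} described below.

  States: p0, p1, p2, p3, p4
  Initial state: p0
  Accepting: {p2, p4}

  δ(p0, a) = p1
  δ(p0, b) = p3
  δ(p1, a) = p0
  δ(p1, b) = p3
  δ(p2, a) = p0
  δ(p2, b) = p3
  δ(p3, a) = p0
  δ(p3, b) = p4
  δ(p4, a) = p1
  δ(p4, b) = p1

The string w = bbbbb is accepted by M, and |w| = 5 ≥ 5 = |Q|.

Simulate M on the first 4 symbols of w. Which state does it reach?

State sequence: p0 -b-> p3 -b-> p4 -b-> p1 -b-> p3

After reading 4 characters, M is in state p3.

p3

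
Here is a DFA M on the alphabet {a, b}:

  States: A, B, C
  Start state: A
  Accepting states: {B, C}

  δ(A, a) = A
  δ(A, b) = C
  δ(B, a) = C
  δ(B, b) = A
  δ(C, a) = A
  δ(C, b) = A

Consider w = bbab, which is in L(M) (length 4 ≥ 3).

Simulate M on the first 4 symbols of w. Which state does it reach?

C

State sequence: A -b-> C -b-> A -a-> A -b-> C

After reading 4 characters, M is in state C.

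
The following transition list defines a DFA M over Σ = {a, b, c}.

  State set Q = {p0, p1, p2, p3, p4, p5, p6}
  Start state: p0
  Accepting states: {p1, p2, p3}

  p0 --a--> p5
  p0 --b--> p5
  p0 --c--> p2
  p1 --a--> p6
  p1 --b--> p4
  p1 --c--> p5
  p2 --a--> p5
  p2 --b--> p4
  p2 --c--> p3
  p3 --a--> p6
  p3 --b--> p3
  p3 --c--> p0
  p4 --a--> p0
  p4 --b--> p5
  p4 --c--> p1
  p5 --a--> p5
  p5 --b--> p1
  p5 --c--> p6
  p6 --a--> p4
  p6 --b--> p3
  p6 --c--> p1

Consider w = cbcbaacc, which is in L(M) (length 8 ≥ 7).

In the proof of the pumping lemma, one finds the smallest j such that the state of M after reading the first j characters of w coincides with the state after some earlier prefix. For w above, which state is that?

State sequence: p0 -c-> p2 -b-> p4 -c-> p1 -b-> p4 -a-> p0 -a-> p5 -c-> p6 -c-> p1
First repeat at step 4: p4 was already visited.

The earliest repeat is at step j = 4: M is in p4, which it already visited at step i = 2.

p4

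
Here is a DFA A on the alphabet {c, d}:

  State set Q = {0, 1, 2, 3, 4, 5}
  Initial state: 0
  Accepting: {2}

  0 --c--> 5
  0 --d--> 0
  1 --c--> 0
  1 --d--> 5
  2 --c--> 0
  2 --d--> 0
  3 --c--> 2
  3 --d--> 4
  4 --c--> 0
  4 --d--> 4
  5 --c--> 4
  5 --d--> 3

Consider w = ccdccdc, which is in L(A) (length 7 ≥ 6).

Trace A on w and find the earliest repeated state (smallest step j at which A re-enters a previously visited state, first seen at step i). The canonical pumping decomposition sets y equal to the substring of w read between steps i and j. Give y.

State sequence: 0 -c-> 5 -c-> 4 -d-> 4 -c-> 0 -c-> 5 -d-> 3 -c-> 2
First repeat at step 3: 4 was already visited.

So i = 2, j = 3, giving x = w[0:2] = cc, y = w[2:3] = d, z = w[3:7] = ccdc.
Check: |xy| = 3 ≤ 6 and |y| = 1 ≥ 1. Reading y takes A from 4 back to 4, so every xyⁱz is accepted.
Pumping length from the standard proof: p = 6 (the number of states). The repeated state found above gives |xy| = j ≤ 6 and |y| = j − i ≥ 1.

d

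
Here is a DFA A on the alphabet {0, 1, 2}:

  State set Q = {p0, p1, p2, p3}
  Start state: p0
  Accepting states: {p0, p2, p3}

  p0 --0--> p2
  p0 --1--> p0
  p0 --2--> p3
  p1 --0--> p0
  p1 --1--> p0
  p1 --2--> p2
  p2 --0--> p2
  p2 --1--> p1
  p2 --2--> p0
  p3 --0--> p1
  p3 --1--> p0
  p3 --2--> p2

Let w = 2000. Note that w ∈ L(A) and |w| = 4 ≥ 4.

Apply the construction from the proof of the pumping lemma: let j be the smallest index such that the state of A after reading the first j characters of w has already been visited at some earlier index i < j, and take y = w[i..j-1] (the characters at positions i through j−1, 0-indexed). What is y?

200

State sequence: p0 -2-> p3 -0-> p1 -0-> p0 -0-> p2
First repeat at step 3: p0 was already visited.

So i = 0, j = 3, giving x = w[0:0] = ε, y = w[0:3] = 200, z = w[3:4] = 0.
Check: |xy| = 3 ≤ 4 and |y| = 3 ≥ 1. Reading y takes A from p0 back to p0, so every xyⁱz is accepted.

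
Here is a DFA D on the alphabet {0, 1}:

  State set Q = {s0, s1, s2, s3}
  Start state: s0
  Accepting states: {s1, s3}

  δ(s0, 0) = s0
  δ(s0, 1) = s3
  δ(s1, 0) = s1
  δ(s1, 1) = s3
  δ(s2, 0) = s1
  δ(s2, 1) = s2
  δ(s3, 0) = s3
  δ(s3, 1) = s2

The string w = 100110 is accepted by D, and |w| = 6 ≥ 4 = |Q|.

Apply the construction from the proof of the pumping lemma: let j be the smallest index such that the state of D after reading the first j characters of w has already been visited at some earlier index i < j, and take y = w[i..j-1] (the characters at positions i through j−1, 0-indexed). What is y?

Run of D on w = 1 0 0 1 1 0:
  step 0: s0  (start)
  step 1: s3  (read 1: s0→s3)
  step 2: s3  (read 0: s3→s3)   ← first repeat (s3 seen earlier)
  step 3: s3  (read 0: s3→s3)
  step 4: s2  (read 1: s3→s2)
  step 5: s2  (read 1: s2→s2)
  step 6: s1  (read 0: s2→s1)

So i = 1, j = 2, giving x = w[0:1] = 1, y = w[1:2] = 0, z = w[2:6] = 0110.
Check: |xy| = 2 ≤ 4 and |y| = 1 ≥ 1. Reading y takes D from s3 back to s3, so every xyⁱz is accepted.
The DFA has 4 states, so the proof of the pumping lemma guarantees a repeated state among the first 4+1 visited; the segment between the two visits is the pumpable y.

0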